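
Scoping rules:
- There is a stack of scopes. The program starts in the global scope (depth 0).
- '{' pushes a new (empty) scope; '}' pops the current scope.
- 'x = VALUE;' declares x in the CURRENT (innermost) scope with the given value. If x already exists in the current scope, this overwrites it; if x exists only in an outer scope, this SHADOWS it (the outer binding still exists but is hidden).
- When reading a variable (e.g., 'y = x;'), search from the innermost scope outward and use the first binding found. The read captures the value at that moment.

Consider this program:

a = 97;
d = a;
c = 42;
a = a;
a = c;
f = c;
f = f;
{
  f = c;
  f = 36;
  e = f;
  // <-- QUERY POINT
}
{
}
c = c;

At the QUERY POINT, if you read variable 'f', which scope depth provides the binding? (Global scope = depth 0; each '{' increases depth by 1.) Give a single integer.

Step 1: declare a=97 at depth 0
Step 2: declare d=(read a)=97 at depth 0
Step 3: declare c=42 at depth 0
Step 4: declare a=(read a)=97 at depth 0
Step 5: declare a=(read c)=42 at depth 0
Step 6: declare f=(read c)=42 at depth 0
Step 7: declare f=(read f)=42 at depth 0
Step 8: enter scope (depth=1)
Step 9: declare f=(read c)=42 at depth 1
Step 10: declare f=36 at depth 1
Step 11: declare e=(read f)=36 at depth 1
Visible at query point: a=42 c=42 d=97 e=36 f=36

Answer: 1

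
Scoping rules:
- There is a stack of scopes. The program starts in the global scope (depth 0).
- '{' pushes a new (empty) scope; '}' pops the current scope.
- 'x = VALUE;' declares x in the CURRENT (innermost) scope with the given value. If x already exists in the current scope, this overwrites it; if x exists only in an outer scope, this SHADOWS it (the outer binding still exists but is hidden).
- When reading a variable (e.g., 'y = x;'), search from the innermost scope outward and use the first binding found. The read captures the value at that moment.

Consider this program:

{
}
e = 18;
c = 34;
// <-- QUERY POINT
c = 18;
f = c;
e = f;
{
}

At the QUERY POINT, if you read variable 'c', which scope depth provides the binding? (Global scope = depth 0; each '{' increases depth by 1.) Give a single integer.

Step 1: enter scope (depth=1)
Step 2: exit scope (depth=0)
Step 3: declare e=18 at depth 0
Step 4: declare c=34 at depth 0
Visible at query point: c=34 e=18

Answer: 0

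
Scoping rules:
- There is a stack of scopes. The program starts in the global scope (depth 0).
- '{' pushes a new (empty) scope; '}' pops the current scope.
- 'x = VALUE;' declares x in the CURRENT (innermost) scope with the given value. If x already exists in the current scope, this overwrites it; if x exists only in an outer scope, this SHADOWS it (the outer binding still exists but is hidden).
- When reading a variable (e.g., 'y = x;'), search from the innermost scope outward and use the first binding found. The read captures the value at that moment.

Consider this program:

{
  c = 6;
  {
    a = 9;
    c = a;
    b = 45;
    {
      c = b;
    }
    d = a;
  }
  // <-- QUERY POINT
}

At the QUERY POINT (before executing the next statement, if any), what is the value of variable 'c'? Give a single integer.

Step 1: enter scope (depth=1)
Step 2: declare c=6 at depth 1
Step 3: enter scope (depth=2)
Step 4: declare a=9 at depth 2
Step 5: declare c=(read a)=9 at depth 2
Step 6: declare b=45 at depth 2
Step 7: enter scope (depth=3)
Step 8: declare c=(read b)=45 at depth 3
Step 9: exit scope (depth=2)
Step 10: declare d=(read a)=9 at depth 2
Step 11: exit scope (depth=1)
Visible at query point: c=6

Answer: 6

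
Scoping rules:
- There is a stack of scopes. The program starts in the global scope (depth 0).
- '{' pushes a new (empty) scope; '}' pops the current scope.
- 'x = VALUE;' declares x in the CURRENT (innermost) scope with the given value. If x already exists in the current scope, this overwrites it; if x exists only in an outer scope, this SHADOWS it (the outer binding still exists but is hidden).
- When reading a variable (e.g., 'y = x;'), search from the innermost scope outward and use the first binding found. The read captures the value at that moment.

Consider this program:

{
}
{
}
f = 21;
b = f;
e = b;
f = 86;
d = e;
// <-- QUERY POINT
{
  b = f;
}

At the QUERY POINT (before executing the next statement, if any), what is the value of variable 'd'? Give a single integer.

Step 1: enter scope (depth=1)
Step 2: exit scope (depth=0)
Step 3: enter scope (depth=1)
Step 4: exit scope (depth=0)
Step 5: declare f=21 at depth 0
Step 6: declare b=(read f)=21 at depth 0
Step 7: declare e=(read b)=21 at depth 0
Step 8: declare f=86 at depth 0
Step 9: declare d=(read e)=21 at depth 0
Visible at query point: b=21 d=21 e=21 f=86

Answer: 21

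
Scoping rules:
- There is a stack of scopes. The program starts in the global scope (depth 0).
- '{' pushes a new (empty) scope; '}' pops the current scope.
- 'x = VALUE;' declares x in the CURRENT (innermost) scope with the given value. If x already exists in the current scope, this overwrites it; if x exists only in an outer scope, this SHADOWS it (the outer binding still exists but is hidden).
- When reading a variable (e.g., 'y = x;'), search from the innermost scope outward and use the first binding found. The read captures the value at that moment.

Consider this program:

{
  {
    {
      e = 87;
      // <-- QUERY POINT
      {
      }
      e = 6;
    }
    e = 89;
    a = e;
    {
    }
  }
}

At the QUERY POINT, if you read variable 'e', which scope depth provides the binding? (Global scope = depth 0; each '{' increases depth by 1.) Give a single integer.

Step 1: enter scope (depth=1)
Step 2: enter scope (depth=2)
Step 3: enter scope (depth=3)
Step 4: declare e=87 at depth 3
Visible at query point: e=87

Answer: 3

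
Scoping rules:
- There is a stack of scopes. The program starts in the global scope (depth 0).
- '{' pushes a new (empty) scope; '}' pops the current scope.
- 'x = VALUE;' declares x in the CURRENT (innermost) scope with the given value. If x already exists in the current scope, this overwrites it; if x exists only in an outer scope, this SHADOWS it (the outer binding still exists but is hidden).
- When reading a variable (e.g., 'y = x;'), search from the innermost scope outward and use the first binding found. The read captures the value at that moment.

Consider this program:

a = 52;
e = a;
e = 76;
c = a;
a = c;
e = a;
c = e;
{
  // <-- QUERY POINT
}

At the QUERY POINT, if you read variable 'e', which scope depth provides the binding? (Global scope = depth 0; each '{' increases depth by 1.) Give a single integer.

Answer: 0

Derivation:
Step 1: declare a=52 at depth 0
Step 2: declare e=(read a)=52 at depth 0
Step 3: declare e=76 at depth 0
Step 4: declare c=(read a)=52 at depth 0
Step 5: declare a=(read c)=52 at depth 0
Step 6: declare e=(read a)=52 at depth 0
Step 7: declare c=(read e)=52 at depth 0
Step 8: enter scope (depth=1)
Visible at query point: a=52 c=52 e=52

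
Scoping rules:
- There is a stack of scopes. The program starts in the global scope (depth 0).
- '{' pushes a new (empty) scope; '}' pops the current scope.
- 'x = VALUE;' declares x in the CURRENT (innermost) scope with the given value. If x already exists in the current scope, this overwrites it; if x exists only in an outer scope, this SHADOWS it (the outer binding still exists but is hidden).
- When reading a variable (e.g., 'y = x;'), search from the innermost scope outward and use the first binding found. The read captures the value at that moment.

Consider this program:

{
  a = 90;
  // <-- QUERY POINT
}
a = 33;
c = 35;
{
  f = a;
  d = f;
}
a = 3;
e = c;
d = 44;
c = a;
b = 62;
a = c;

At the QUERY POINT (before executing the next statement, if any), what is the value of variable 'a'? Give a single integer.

Step 1: enter scope (depth=1)
Step 2: declare a=90 at depth 1
Visible at query point: a=90

Answer: 90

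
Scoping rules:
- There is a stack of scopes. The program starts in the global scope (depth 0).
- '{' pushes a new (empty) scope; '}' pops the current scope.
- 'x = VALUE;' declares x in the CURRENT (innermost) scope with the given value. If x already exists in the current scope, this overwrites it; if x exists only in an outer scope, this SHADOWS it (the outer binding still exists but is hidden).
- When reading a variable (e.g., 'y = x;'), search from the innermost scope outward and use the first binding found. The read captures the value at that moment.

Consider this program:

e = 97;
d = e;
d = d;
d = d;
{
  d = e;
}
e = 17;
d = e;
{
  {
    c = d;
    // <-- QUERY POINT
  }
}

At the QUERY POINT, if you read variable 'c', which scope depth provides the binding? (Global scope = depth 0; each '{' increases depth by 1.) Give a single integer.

Answer: 2

Derivation:
Step 1: declare e=97 at depth 0
Step 2: declare d=(read e)=97 at depth 0
Step 3: declare d=(read d)=97 at depth 0
Step 4: declare d=(read d)=97 at depth 0
Step 5: enter scope (depth=1)
Step 6: declare d=(read e)=97 at depth 1
Step 7: exit scope (depth=0)
Step 8: declare e=17 at depth 0
Step 9: declare d=(read e)=17 at depth 0
Step 10: enter scope (depth=1)
Step 11: enter scope (depth=2)
Step 12: declare c=(read d)=17 at depth 2
Visible at query point: c=17 d=17 e=17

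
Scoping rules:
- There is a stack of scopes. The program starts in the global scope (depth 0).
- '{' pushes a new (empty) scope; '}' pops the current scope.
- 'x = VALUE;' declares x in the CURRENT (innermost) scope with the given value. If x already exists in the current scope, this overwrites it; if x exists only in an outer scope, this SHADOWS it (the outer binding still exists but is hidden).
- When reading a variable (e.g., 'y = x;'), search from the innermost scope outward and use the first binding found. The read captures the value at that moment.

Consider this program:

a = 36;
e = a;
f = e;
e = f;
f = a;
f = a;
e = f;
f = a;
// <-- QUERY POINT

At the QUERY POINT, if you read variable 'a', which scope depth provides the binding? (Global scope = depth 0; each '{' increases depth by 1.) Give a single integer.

Answer: 0

Derivation:
Step 1: declare a=36 at depth 0
Step 2: declare e=(read a)=36 at depth 0
Step 3: declare f=(read e)=36 at depth 0
Step 4: declare e=(read f)=36 at depth 0
Step 5: declare f=(read a)=36 at depth 0
Step 6: declare f=(read a)=36 at depth 0
Step 7: declare e=(read f)=36 at depth 0
Step 8: declare f=(read a)=36 at depth 0
Visible at query point: a=36 e=36 f=36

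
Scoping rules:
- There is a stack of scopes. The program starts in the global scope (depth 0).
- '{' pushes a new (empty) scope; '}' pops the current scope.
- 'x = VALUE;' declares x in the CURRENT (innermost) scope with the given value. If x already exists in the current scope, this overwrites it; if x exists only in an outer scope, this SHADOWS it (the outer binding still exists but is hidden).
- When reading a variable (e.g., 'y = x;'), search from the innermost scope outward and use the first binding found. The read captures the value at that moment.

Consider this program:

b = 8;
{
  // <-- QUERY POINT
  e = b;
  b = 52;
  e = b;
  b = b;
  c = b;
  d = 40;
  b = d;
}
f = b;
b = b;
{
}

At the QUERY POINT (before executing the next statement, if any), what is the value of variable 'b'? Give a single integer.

Step 1: declare b=8 at depth 0
Step 2: enter scope (depth=1)
Visible at query point: b=8

Answer: 8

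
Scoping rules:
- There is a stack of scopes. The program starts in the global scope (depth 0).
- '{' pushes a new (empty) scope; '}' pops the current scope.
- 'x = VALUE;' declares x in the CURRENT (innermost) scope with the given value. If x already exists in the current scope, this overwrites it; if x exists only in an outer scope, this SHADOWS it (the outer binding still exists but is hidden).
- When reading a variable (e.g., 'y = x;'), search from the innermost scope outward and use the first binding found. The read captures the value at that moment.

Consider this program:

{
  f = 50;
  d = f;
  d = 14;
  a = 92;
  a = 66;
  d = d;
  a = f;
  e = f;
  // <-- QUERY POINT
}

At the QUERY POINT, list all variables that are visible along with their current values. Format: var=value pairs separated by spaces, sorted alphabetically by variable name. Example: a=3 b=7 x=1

Answer: a=50 d=14 e=50 f=50

Derivation:
Step 1: enter scope (depth=1)
Step 2: declare f=50 at depth 1
Step 3: declare d=(read f)=50 at depth 1
Step 4: declare d=14 at depth 1
Step 5: declare a=92 at depth 1
Step 6: declare a=66 at depth 1
Step 7: declare d=(read d)=14 at depth 1
Step 8: declare a=(read f)=50 at depth 1
Step 9: declare e=(read f)=50 at depth 1
Visible at query point: a=50 d=14 e=50 f=50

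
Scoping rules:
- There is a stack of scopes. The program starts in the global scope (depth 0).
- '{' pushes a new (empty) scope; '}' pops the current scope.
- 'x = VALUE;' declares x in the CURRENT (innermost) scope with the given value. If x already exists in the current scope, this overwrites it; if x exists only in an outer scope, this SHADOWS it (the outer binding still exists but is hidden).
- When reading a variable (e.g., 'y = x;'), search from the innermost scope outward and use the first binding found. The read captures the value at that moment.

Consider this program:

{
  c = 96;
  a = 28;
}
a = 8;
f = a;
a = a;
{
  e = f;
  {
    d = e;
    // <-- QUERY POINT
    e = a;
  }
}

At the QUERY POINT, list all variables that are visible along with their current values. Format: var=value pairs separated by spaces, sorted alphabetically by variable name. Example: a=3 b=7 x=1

Step 1: enter scope (depth=1)
Step 2: declare c=96 at depth 1
Step 3: declare a=28 at depth 1
Step 4: exit scope (depth=0)
Step 5: declare a=8 at depth 0
Step 6: declare f=(read a)=8 at depth 0
Step 7: declare a=(read a)=8 at depth 0
Step 8: enter scope (depth=1)
Step 9: declare e=(read f)=8 at depth 1
Step 10: enter scope (depth=2)
Step 11: declare d=(read e)=8 at depth 2
Visible at query point: a=8 d=8 e=8 f=8

Answer: a=8 d=8 e=8 f=8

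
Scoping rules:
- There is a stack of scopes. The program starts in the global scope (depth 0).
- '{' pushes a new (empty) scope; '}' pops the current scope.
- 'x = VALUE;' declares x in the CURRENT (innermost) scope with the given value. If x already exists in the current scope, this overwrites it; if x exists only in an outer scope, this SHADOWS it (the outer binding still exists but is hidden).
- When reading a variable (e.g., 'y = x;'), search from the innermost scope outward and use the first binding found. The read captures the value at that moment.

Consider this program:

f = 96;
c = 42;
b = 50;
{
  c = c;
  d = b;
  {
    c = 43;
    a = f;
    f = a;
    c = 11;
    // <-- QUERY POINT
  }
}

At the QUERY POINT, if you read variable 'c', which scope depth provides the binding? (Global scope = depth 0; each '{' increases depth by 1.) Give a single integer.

Answer: 2

Derivation:
Step 1: declare f=96 at depth 0
Step 2: declare c=42 at depth 0
Step 3: declare b=50 at depth 0
Step 4: enter scope (depth=1)
Step 5: declare c=(read c)=42 at depth 1
Step 6: declare d=(read b)=50 at depth 1
Step 7: enter scope (depth=2)
Step 8: declare c=43 at depth 2
Step 9: declare a=(read f)=96 at depth 2
Step 10: declare f=(read a)=96 at depth 2
Step 11: declare c=11 at depth 2
Visible at query point: a=96 b=50 c=11 d=50 f=96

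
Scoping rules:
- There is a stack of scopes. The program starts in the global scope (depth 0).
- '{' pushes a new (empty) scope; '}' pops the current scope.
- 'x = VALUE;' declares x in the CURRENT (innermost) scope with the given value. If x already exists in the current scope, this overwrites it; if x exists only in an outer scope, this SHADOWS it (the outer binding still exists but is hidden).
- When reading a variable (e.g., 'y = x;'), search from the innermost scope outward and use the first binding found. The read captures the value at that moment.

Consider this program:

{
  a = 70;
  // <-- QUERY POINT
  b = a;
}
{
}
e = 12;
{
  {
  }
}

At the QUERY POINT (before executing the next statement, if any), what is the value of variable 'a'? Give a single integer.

Step 1: enter scope (depth=1)
Step 2: declare a=70 at depth 1
Visible at query point: a=70

Answer: 70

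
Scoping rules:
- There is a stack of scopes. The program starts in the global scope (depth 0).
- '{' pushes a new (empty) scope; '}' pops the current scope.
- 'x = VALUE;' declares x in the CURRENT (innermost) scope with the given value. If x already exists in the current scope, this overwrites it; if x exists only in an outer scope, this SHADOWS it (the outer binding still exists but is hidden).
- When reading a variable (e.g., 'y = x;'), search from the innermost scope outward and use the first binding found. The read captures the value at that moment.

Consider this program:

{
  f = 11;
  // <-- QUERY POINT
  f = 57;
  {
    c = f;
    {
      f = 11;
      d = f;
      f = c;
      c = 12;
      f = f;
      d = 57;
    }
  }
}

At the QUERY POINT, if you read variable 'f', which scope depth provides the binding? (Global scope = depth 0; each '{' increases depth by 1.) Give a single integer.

Answer: 1

Derivation:
Step 1: enter scope (depth=1)
Step 2: declare f=11 at depth 1
Visible at query point: f=11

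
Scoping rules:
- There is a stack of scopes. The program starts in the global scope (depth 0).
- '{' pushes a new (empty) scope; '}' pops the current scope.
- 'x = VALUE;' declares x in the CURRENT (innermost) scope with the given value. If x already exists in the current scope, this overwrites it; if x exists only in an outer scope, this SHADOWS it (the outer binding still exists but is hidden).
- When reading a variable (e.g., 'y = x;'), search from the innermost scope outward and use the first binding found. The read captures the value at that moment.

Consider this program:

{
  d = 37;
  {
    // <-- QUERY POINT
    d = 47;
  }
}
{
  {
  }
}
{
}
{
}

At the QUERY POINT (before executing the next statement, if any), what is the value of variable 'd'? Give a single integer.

Step 1: enter scope (depth=1)
Step 2: declare d=37 at depth 1
Step 3: enter scope (depth=2)
Visible at query point: d=37

Answer: 37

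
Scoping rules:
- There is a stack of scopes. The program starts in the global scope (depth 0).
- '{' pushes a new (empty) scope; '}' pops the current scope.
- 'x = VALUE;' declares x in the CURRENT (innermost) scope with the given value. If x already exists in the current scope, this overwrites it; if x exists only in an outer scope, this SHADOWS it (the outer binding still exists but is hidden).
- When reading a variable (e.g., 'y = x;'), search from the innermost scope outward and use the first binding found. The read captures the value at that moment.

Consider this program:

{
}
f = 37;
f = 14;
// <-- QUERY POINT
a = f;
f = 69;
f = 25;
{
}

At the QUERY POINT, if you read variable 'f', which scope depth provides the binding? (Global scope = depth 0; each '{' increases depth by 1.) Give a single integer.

Answer: 0

Derivation:
Step 1: enter scope (depth=1)
Step 2: exit scope (depth=0)
Step 3: declare f=37 at depth 0
Step 4: declare f=14 at depth 0
Visible at query point: f=14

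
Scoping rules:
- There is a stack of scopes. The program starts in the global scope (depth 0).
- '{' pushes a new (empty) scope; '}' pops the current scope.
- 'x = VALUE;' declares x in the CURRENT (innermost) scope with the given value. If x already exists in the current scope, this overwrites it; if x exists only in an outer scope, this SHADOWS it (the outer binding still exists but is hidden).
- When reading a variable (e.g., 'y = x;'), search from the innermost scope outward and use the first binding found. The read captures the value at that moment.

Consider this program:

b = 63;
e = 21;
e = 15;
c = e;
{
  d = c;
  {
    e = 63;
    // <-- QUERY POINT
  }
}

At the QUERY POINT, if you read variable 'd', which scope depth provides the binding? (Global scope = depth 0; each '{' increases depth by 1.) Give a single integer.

Step 1: declare b=63 at depth 0
Step 2: declare e=21 at depth 0
Step 3: declare e=15 at depth 0
Step 4: declare c=(read e)=15 at depth 0
Step 5: enter scope (depth=1)
Step 6: declare d=(read c)=15 at depth 1
Step 7: enter scope (depth=2)
Step 8: declare e=63 at depth 2
Visible at query point: b=63 c=15 d=15 e=63

Answer: 1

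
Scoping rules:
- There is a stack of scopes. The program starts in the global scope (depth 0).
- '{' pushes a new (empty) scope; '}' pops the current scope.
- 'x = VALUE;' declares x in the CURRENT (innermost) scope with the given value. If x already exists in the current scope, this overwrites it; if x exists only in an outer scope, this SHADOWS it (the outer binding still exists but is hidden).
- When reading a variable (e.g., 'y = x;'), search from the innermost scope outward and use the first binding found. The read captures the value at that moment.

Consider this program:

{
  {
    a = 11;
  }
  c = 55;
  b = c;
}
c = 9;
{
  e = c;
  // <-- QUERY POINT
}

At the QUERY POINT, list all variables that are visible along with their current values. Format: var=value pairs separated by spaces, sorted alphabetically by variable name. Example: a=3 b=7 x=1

Step 1: enter scope (depth=1)
Step 2: enter scope (depth=2)
Step 3: declare a=11 at depth 2
Step 4: exit scope (depth=1)
Step 5: declare c=55 at depth 1
Step 6: declare b=(read c)=55 at depth 1
Step 7: exit scope (depth=0)
Step 8: declare c=9 at depth 0
Step 9: enter scope (depth=1)
Step 10: declare e=(read c)=9 at depth 1
Visible at query point: c=9 e=9

Answer: c=9 e=9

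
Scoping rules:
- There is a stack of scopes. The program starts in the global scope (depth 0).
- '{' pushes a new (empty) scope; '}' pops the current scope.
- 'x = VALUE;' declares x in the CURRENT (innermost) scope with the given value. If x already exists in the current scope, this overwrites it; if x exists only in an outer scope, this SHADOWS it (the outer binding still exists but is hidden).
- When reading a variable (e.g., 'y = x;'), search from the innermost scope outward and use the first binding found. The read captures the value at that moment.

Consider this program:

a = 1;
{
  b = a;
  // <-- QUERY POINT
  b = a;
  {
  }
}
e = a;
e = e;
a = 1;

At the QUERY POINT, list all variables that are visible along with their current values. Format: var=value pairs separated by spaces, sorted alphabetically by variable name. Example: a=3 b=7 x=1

Answer: a=1 b=1

Derivation:
Step 1: declare a=1 at depth 0
Step 2: enter scope (depth=1)
Step 3: declare b=(read a)=1 at depth 1
Visible at query point: a=1 b=1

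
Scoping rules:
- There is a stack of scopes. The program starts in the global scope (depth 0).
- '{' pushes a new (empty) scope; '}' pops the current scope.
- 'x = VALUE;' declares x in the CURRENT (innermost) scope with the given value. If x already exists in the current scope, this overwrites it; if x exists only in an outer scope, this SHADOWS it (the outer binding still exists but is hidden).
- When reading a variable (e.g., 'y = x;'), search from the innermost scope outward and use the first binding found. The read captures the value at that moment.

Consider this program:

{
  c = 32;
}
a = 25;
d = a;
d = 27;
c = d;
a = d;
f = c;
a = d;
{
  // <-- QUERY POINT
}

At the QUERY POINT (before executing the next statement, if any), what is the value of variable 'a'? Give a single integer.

Answer: 27

Derivation:
Step 1: enter scope (depth=1)
Step 2: declare c=32 at depth 1
Step 3: exit scope (depth=0)
Step 4: declare a=25 at depth 0
Step 5: declare d=(read a)=25 at depth 0
Step 6: declare d=27 at depth 0
Step 7: declare c=(read d)=27 at depth 0
Step 8: declare a=(read d)=27 at depth 0
Step 9: declare f=(read c)=27 at depth 0
Step 10: declare a=(read d)=27 at depth 0
Step 11: enter scope (depth=1)
Visible at query point: a=27 c=27 d=27 f=27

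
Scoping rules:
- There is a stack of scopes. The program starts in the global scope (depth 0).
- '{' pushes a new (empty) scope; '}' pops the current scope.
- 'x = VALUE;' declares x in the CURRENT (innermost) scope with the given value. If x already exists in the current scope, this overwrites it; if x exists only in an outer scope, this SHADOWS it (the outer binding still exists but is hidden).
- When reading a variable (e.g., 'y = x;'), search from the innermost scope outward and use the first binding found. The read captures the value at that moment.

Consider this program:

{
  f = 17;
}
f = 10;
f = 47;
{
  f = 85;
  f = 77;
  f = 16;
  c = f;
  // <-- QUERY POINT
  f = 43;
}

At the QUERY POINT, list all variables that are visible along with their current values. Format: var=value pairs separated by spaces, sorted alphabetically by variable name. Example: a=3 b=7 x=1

Answer: c=16 f=16

Derivation:
Step 1: enter scope (depth=1)
Step 2: declare f=17 at depth 1
Step 3: exit scope (depth=0)
Step 4: declare f=10 at depth 0
Step 5: declare f=47 at depth 0
Step 6: enter scope (depth=1)
Step 7: declare f=85 at depth 1
Step 8: declare f=77 at depth 1
Step 9: declare f=16 at depth 1
Step 10: declare c=(read f)=16 at depth 1
Visible at query point: c=16 f=16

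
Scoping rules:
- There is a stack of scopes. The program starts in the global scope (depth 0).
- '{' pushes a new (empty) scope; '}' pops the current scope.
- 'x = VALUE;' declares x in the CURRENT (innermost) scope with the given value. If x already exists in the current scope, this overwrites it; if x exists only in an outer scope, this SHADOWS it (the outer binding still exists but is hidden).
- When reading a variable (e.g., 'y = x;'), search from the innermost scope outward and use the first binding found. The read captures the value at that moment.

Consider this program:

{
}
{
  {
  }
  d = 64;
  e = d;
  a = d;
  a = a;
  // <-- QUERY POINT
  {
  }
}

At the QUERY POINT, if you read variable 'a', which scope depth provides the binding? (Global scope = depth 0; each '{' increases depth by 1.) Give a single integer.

Answer: 1

Derivation:
Step 1: enter scope (depth=1)
Step 2: exit scope (depth=0)
Step 3: enter scope (depth=1)
Step 4: enter scope (depth=2)
Step 5: exit scope (depth=1)
Step 6: declare d=64 at depth 1
Step 7: declare e=(read d)=64 at depth 1
Step 8: declare a=(read d)=64 at depth 1
Step 9: declare a=(read a)=64 at depth 1
Visible at query point: a=64 d=64 e=64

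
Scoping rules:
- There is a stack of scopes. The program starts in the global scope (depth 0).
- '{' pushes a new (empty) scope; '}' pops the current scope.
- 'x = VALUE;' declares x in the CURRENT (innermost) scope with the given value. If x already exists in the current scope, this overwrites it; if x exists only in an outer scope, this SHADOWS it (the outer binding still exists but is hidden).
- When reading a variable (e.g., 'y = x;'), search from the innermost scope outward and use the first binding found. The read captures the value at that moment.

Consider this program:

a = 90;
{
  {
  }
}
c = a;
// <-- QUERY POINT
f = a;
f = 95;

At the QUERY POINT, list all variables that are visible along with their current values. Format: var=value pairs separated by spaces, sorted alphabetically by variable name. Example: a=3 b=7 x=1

Answer: a=90 c=90

Derivation:
Step 1: declare a=90 at depth 0
Step 2: enter scope (depth=1)
Step 3: enter scope (depth=2)
Step 4: exit scope (depth=1)
Step 5: exit scope (depth=0)
Step 6: declare c=(read a)=90 at depth 0
Visible at query point: a=90 c=90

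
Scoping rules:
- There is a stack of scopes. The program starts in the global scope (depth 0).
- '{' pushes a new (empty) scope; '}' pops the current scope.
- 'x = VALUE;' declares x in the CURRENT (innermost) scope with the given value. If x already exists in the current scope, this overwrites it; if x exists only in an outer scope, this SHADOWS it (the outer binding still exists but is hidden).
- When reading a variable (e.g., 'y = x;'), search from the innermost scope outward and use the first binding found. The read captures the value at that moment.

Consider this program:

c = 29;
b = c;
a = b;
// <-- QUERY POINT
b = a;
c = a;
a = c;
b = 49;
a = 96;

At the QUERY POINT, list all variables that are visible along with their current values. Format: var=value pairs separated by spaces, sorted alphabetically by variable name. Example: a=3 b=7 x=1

Answer: a=29 b=29 c=29

Derivation:
Step 1: declare c=29 at depth 0
Step 2: declare b=(read c)=29 at depth 0
Step 3: declare a=(read b)=29 at depth 0
Visible at query point: a=29 b=29 c=29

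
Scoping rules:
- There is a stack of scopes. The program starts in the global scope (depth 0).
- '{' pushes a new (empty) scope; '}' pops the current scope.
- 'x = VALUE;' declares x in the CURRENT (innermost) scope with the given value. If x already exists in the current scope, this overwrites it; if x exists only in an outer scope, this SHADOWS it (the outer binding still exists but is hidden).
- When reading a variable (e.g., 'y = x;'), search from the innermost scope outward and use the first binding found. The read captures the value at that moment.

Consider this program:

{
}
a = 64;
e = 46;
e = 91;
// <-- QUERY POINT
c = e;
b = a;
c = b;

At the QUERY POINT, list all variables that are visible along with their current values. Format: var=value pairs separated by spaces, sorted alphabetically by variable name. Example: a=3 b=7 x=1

Step 1: enter scope (depth=1)
Step 2: exit scope (depth=0)
Step 3: declare a=64 at depth 0
Step 4: declare e=46 at depth 0
Step 5: declare e=91 at depth 0
Visible at query point: a=64 e=91

Answer: a=64 e=91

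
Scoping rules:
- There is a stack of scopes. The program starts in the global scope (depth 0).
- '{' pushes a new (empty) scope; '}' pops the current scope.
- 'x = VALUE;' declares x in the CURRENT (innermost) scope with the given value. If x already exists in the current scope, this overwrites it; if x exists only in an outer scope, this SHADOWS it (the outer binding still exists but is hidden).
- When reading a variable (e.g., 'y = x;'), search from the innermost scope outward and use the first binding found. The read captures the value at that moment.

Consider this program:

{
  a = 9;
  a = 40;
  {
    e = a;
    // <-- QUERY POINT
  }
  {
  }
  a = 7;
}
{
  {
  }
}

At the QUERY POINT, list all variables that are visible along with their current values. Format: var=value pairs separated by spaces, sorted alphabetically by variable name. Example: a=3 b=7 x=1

Answer: a=40 e=40

Derivation:
Step 1: enter scope (depth=1)
Step 2: declare a=9 at depth 1
Step 3: declare a=40 at depth 1
Step 4: enter scope (depth=2)
Step 5: declare e=(read a)=40 at depth 2
Visible at query point: a=40 e=40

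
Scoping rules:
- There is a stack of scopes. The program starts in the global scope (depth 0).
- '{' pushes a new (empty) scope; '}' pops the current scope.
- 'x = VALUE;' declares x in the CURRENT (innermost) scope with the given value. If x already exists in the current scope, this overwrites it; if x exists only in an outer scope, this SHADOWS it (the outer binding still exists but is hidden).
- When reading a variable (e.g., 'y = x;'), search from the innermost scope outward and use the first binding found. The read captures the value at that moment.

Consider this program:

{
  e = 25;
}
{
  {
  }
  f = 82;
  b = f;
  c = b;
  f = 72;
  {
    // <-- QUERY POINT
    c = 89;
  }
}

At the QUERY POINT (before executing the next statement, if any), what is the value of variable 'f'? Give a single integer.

Step 1: enter scope (depth=1)
Step 2: declare e=25 at depth 1
Step 3: exit scope (depth=0)
Step 4: enter scope (depth=1)
Step 5: enter scope (depth=2)
Step 6: exit scope (depth=1)
Step 7: declare f=82 at depth 1
Step 8: declare b=(read f)=82 at depth 1
Step 9: declare c=(read b)=82 at depth 1
Step 10: declare f=72 at depth 1
Step 11: enter scope (depth=2)
Visible at query point: b=82 c=82 f=72

Answer: 72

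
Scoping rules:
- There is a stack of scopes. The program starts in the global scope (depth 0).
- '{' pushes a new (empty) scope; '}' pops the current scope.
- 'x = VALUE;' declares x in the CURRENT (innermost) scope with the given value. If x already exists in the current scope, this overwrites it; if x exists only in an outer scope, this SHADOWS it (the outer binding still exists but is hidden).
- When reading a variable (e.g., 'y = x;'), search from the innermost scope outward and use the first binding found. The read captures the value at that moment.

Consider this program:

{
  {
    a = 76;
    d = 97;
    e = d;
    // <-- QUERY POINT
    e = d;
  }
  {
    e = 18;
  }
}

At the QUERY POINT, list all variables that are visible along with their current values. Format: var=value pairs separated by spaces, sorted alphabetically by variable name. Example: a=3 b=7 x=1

Step 1: enter scope (depth=1)
Step 2: enter scope (depth=2)
Step 3: declare a=76 at depth 2
Step 4: declare d=97 at depth 2
Step 5: declare e=(read d)=97 at depth 2
Visible at query point: a=76 d=97 e=97

Answer: a=76 d=97 e=97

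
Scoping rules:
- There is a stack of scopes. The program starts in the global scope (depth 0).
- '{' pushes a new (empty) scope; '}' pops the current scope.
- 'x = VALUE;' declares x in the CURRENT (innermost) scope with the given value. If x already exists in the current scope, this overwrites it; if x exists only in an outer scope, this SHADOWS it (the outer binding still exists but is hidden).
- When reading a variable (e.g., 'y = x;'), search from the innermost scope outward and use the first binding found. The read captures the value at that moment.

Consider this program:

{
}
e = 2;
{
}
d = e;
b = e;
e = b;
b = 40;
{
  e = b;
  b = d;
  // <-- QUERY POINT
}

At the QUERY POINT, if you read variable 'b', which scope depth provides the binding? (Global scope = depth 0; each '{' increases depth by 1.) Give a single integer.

Answer: 1

Derivation:
Step 1: enter scope (depth=1)
Step 2: exit scope (depth=0)
Step 3: declare e=2 at depth 0
Step 4: enter scope (depth=1)
Step 5: exit scope (depth=0)
Step 6: declare d=(read e)=2 at depth 0
Step 7: declare b=(read e)=2 at depth 0
Step 8: declare e=(read b)=2 at depth 0
Step 9: declare b=40 at depth 0
Step 10: enter scope (depth=1)
Step 11: declare e=(read b)=40 at depth 1
Step 12: declare b=(read d)=2 at depth 1
Visible at query point: b=2 d=2 e=40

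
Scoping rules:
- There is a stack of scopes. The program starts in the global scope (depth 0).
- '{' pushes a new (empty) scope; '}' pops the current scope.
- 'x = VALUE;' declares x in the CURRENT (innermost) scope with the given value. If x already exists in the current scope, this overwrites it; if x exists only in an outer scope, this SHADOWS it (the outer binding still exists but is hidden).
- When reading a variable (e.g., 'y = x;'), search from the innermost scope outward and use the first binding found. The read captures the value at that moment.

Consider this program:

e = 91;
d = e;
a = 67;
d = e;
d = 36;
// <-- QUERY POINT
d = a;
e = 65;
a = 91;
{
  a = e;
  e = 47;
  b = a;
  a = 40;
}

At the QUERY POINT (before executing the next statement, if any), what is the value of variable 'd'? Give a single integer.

Answer: 36

Derivation:
Step 1: declare e=91 at depth 0
Step 2: declare d=(read e)=91 at depth 0
Step 3: declare a=67 at depth 0
Step 4: declare d=(read e)=91 at depth 0
Step 5: declare d=36 at depth 0
Visible at query point: a=67 d=36 e=91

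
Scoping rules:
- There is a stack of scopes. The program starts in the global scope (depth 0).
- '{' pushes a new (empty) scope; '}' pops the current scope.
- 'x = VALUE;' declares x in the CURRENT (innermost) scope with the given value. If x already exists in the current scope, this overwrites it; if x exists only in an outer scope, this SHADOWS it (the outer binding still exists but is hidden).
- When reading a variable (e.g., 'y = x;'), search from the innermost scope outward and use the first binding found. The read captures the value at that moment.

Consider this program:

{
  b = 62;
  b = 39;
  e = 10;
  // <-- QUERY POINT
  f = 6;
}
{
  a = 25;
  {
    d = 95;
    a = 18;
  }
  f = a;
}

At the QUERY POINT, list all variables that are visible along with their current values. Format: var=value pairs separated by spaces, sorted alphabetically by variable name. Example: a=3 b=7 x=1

Step 1: enter scope (depth=1)
Step 2: declare b=62 at depth 1
Step 3: declare b=39 at depth 1
Step 4: declare e=10 at depth 1
Visible at query point: b=39 e=10

Answer: b=39 e=10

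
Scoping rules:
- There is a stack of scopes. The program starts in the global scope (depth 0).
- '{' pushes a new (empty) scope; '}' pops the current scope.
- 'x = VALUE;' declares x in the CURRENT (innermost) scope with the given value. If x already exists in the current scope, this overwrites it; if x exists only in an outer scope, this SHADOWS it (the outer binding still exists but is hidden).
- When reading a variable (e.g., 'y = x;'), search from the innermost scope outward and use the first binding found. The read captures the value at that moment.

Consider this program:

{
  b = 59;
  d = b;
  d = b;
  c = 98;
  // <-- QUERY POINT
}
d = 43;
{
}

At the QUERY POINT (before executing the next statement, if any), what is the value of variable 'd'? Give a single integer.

Answer: 59

Derivation:
Step 1: enter scope (depth=1)
Step 2: declare b=59 at depth 1
Step 3: declare d=(read b)=59 at depth 1
Step 4: declare d=(read b)=59 at depth 1
Step 5: declare c=98 at depth 1
Visible at query point: b=59 c=98 d=59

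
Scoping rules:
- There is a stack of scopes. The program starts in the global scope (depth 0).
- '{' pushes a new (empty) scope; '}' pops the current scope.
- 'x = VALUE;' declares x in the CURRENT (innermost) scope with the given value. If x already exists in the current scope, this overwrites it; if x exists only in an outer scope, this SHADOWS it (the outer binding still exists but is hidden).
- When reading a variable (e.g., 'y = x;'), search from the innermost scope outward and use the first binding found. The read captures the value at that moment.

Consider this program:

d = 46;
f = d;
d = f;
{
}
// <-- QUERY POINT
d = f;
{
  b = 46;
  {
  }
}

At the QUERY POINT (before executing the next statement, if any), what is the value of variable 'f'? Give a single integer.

Step 1: declare d=46 at depth 0
Step 2: declare f=(read d)=46 at depth 0
Step 3: declare d=(read f)=46 at depth 0
Step 4: enter scope (depth=1)
Step 5: exit scope (depth=0)
Visible at query point: d=46 f=46

Answer: 46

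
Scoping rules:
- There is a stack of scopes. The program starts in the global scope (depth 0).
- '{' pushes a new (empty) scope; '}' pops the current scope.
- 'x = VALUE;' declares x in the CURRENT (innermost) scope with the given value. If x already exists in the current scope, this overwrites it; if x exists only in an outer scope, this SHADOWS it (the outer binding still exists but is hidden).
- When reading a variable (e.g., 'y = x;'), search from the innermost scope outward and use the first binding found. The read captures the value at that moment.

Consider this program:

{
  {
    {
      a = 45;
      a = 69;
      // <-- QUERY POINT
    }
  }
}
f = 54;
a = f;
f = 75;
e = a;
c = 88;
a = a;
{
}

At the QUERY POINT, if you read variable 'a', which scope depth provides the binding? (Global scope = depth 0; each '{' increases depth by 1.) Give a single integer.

Answer: 3

Derivation:
Step 1: enter scope (depth=1)
Step 2: enter scope (depth=2)
Step 3: enter scope (depth=3)
Step 4: declare a=45 at depth 3
Step 5: declare a=69 at depth 3
Visible at query point: a=69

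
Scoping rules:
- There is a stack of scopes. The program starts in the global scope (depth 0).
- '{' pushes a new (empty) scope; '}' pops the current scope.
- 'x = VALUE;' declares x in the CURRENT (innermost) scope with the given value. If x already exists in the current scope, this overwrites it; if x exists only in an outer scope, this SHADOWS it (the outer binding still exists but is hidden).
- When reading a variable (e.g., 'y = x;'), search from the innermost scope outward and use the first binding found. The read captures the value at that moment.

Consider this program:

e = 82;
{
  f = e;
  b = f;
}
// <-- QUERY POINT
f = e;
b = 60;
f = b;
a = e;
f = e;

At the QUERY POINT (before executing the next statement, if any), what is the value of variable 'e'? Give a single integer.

Step 1: declare e=82 at depth 0
Step 2: enter scope (depth=1)
Step 3: declare f=(read e)=82 at depth 1
Step 4: declare b=(read f)=82 at depth 1
Step 5: exit scope (depth=0)
Visible at query point: e=82

Answer: 82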